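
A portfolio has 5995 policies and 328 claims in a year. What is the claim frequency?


frequency = claims / policies
= 328 / 5995
= 0.0547


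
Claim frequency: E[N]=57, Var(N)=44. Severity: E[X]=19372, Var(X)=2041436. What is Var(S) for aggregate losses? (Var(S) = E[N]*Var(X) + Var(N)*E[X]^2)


Var(S) = E[N]*Var(X) + Var(N)*E[X]^2
= 57*2041436 + 44*19372^2
= 116361852 + 16512072896
= 1.6628e+10


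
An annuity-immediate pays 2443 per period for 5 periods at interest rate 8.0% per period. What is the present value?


PV = PMT * (1 - (1+i)^(-n)) / i
= 2443 * (1 - (1+0.08)^(-5)) / 0.08
= 2443 * (1 - 0.680583) / 0.08
= 2443 * 3.99271
= 9754.1906


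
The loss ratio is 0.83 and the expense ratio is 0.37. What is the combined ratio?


Combined ratio = loss ratio + expense ratio
= 0.83 + 0.37
= 1.2


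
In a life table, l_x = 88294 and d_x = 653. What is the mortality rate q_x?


q_x = d_x / l_x
= 653 / 88294
= 0.0074


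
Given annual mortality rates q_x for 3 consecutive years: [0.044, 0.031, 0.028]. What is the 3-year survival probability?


p_k = 1 - q_k for each year
Survival = product of (1 - q_k)
= 0.956 * 0.969 * 0.972
= 0.9004


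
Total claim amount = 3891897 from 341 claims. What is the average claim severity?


severity = total / number
= 3891897 / 341
= 11413.1877


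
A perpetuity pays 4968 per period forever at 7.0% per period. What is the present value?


PV = PMT / i
= 4968 / 0.07
= 70971.4286


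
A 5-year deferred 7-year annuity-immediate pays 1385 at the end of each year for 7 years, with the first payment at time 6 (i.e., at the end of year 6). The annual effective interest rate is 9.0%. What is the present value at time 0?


PV at time 5 of the 7-year annuity-immediate:
a_n = 1385 * (1-(1+0.09)^(-7))/0.09 = 6970.6397
Discount back 5 years to time 0:
PV = 6970.6397 * (1+0.09)^(-5)
= 6970.6397 * 0.649931
= 4530.4375


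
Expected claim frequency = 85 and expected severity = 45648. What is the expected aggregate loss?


E[S] = E[N] * E[X]
= 85 * 45648
= 3.8801e+06


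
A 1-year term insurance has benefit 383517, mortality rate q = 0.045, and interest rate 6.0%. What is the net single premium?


NSP = benefit * q * v
v = 1/(1+i) = 0.943396
NSP = 383517 * 0.045 * 0.943396
= 16281.3821


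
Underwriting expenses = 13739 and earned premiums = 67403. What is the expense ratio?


Expense ratio = expenses / premiums
= 13739 / 67403
= 0.2038


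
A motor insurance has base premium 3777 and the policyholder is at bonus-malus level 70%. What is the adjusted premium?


adjusted = base * BM_level / 100
= 3777 * 70 / 100
= 3777 * 0.7
= 2643.9


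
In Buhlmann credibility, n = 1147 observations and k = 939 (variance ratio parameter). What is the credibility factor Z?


Z = n / (n + k)
= 1147 / (1147 + 939)
= 1147 / 2086
= 0.5499


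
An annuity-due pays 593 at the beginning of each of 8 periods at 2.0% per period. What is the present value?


PV_due = PMT * (1-(1+i)^(-n))/i * (1+i)
PV_immediate = 4344.0105
PV_due = 4344.0105 * 1.02
= 4430.8907


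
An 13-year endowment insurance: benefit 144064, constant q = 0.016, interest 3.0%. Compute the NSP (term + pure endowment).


Term component = 22441.7136
Pure endowment = 13_p_x * v^13 * benefit = 0.810842 * 0.680951 * 144064 = 79544.0734
NSP = 101985.787


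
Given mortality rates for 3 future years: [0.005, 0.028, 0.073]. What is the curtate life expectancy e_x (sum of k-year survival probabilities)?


e_x = sum_{k=1}^{n} k_p_x
k_p_x values:
  1_p_x = 0.995
  2_p_x = 0.96714
  3_p_x = 0.896539
e_x = 2.8587


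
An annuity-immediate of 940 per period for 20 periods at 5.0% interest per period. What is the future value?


FV = PMT * ((1+i)^n - 1) / i
= 940 * ((1.05)^20 - 1) / 0.05
= 940 * (2.653298 - 1) / 0.05
= 31081.9969


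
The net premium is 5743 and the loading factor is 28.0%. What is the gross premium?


Gross = net * (1 + loading)
= 5743 * (1 + 0.28)
= 5743 * 1.28
= 7351.04


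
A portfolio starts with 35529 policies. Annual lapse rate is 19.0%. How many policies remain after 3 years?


remaining = initial * (1 - lapse)^years
= 35529 * (1 - 0.19)^3
= 35529 * 0.531441
= 18881.5673


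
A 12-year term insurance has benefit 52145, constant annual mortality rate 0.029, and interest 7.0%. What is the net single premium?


NSP = benefit * sum_{k=0}^{n-1} k_p_x * q * v^(k+1)
With constant q=0.029, v=0.934579
Sum = 0.201563
NSP = 52145 * 0.201563
= 10510.4782


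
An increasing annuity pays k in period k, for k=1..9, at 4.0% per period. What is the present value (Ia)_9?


(Ia)_n = sum_{k=1}^{n} k * v^k, v = 1/(1+i)
v = 0.961538
Sum computed term by term:
(Ia)_9 = 35.2366


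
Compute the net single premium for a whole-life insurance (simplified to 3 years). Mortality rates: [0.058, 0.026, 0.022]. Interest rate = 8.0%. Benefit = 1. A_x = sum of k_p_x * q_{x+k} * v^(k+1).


v = 0.925926
Year 0: k_p_x=1.0, q=0.058, term=0.053704
Year 1: k_p_x=0.942, q=0.026, term=0.020998
Year 2: k_p_x=0.917508, q=0.022, term=0.016024
A_x = 0.0907


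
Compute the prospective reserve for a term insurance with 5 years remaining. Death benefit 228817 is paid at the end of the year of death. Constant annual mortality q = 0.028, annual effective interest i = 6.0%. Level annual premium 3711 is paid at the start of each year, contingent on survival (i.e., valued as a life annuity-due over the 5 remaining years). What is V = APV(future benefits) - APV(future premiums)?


v = 1/(1+i) = 0.943396
APV(future benefits) per unit = sum_{k=0}^{4} k_p_x * q * v^(k+1) = 0.111892
APV(future benefits) = 228817 * 0.111892 = 25602.8391
Life annuity-due factor ä_{x:5} = sum_{k=0}^{4} k_p_x * v^k = 4.235919
APV(future premiums) = 3711 * 4.235919 = 15719.4964
V = 25602.8391 - 15719.4964
= 9883.3427


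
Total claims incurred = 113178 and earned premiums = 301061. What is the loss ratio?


Loss ratio = claims / premiums
= 113178 / 301061
= 0.3759


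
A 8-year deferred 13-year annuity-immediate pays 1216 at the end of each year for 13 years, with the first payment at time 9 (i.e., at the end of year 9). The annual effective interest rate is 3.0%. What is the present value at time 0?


PV at time 8 of the 13-year annuity-immediate:
a_n = 1216 * (1-(1+0.03)^(-13))/0.03 = 12932.1057
Discount back 8 years to time 0:
PV = 12932.1057 * (1+0.03)^(-8)
= 12932.1057 * 0.789409
= 10208.7236


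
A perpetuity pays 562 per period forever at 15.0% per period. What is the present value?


PV = PMT / i
= 562 / 0.15
= 3746.6667


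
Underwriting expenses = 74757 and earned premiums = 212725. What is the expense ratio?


Expense ratio = expenses / premiums
= 74757 / 212725
= 0.3514


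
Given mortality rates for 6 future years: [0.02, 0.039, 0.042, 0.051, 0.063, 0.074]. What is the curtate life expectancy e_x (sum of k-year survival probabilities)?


e_x = sum_{k=1}^{n} k_p_x
k_p_x values:
  1_p_x = 0.98
  2_p_x = 0.94178
  3_p_x = 0.902225
  4_p_x = 0.856212
  5_p_x = 0.80227
  6_p_x = 0.742902
e_x = 5.2254


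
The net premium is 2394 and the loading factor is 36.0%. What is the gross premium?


Gross = net * (1 + loading)
= 2394 * (1 + 0.36)
= 2394 * 1.36
= 3255.84


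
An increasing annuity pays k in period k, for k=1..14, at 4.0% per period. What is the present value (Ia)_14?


(Ia)_n = sum_{k=1}^{n} k * v^k, v = 1/(1+i)
v = 0.961538
Sum computed term by term:
(Ia)_14 = 72.5249


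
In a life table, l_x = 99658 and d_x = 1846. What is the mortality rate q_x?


q_x = d_x / l_x
= 1846 / 99658
= 0.0185


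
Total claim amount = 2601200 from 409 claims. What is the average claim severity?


severity = total / number
= 2601200 / 409
= 6359.9022


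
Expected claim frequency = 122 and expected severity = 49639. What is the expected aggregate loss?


E[S] = E[N] * E[X]
= 122 * 49639
= 6.0560e+06


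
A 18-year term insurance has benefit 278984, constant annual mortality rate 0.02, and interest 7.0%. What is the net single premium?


NSP = benefit * sum_{k=0}^{n-1} k_p_x * q * v^(k+1)
With constant q=0.02, v=0.934579
Sum = 0.176519
NSP = 278984 * 0.176519
= 49245.9171


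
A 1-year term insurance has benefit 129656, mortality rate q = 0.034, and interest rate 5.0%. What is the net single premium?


NSP = benefit * q * v
v = 1/(1+i) = 0.952381
NSP = 129656 * 0.034 * 0.952381
= 4198.3848


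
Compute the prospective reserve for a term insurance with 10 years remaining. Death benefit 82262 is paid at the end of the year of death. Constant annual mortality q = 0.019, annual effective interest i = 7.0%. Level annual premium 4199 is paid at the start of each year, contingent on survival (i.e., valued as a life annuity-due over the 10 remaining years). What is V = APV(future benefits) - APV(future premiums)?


v = 1/(1+i) = 0.934579
APV(future benefits) per unit = sum_{k=0}^{9} k_p_x * q * v^(k+1) = 0.123902
APV(future benefits) = 82262 * 0.123902 = 10192.4386
Life annuity-due factor ä_{x:10} = sum_{k=0}^{9} k_p_x * v^k = 6.977647
APV(future premiums) = 4199 * 6.977647 = 29299.1412
V = 10192.4386 - 29299.1412
= -19106.7026


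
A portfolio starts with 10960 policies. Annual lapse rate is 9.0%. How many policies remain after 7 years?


remaining = initial * (1 - lapse)^years
= 10960 * (1 - 0.09)^7
= 10960 * 0.516761
= 5663.7008


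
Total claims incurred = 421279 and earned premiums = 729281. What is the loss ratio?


Loss ratio = claims / premiums
= 421279 / 729281
= 0.5777


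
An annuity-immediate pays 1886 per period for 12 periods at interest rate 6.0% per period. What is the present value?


PV = PMT * (1 - (1+i)^(-n)) / i
= 1886 * (1 - (1+0.06)^(-12)) / 0.06
= 1886 * (1 - 0.496969) / 0.06
= 1886 * 8.383844
= 15811.9297


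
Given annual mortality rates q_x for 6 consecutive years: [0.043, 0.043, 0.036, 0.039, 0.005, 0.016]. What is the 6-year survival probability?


p_k = 1 - q_k for each year
Survival = product of (1 - q_k)
= 0.957 * 0.957 * 0.964 * 0.961 * 0.995 * 0.984
= 0.8307


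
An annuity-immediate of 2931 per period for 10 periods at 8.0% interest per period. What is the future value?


FV = PMT * ((1+i)^n - 1) / i
= 2931 * ((1.08)^10 - 1) / 0.08
= 2931 * (2.158925 - 1) / 0.08
= 42460.1146


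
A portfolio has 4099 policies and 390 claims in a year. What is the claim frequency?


frequency = claims / policies
= 390 / 4099
= 0.0951


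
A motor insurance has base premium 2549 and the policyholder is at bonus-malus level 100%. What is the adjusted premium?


adjusted = base * BM_level / 100
= 2549 * 100 / 100
= 2549 * 1.0
= 2549.0


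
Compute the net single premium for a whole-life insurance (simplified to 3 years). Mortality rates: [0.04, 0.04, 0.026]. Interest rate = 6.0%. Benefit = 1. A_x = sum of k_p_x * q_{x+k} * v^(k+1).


v = 0.943396
Year 0: k_p_x=1.0, q=0.04, term=0.037736
Year 1: k_p_x=0.96, q=0.04, term=0.034176
Year 2: k_p_x=0.9216, q=0.026, term=0.020119
A_x = 0.092


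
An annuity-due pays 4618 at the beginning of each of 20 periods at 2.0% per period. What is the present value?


PV_due = PMT * (1-(1+i)^(-n))/i * (1+i)
PV_immediate = 75510.9192
PV_due = 75510.9192 * 1.02
= 77021.1376


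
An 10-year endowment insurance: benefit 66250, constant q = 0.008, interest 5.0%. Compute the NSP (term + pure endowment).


Term component = 3961.0092
Pure endowment = 10_p_x * v^10 * benefit = 0.922819 * 0.613913 * 66250 = 37532.6832
NSP = 41493.6924


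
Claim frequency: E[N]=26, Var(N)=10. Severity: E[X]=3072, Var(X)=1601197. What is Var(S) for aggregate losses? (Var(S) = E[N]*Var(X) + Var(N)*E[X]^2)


Var(S) = E[N]*Var(X) + Var(N)*E[X]^2
= 26*1601197 + 10*3072^2
= 41631122 + 94371840
= 1.3600e+08


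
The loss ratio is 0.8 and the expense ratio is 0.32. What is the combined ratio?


Combined ratio = loss ratio + expense ratio
= 0.8 + 0.32
= 1.12


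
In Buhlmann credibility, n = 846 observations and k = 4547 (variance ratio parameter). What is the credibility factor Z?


Z = n / (n + k)
= 846 / (846 + 4547)
= 846 / 5393
= 0.1569


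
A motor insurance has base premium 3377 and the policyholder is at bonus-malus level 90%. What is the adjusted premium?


adjusted = base * BM_level / 100
= 3377 * 90 / 100
= 3377 * 0.9
= 3039.3


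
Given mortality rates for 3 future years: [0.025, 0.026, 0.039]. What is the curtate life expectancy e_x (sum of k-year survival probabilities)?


e_x = sum_{k=1}^{n} k_p_x
k_p_x values:
  1_p_x = 0.975
  2_p_x = 0.94965
  3_p_x = 0.912614
e_x = 2.8373


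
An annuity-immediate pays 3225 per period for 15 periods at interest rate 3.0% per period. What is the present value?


PV = PMT * (1 - (1+i)^(-n)) / i
= 3225 * (1 - (1+0.03)^(-15)) / 0.03
= 3225 * (1 - 0.641862) / 0.03
= 3225 * 11.937935
= 38499.8407


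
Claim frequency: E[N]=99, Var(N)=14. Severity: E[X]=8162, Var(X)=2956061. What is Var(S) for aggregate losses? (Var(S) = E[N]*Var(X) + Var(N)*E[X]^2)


Var(S) = E[N]*Var(X) + Var(N)*E[X]^2
= 99*2956061 + 14*8162^2
= 292650039 + 932655416
= 1.2253e+09


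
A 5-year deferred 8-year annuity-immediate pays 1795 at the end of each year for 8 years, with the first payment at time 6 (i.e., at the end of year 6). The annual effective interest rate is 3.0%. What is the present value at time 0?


PV at time 5 of the 8-year annuity-immediate:
a_n = 1795 * (1-(1+0.03)^(-8))/0.03 = 12600.3475
Discount back 5 years to time 0:
PV = 12600.3475 * (1+0.03)^(-5)
= 12600.3475 * 0.862609
= 10869.1704


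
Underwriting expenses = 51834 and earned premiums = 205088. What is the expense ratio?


Expense ratio = expenses / premiums
= 51834 / 205088
= 0.2527


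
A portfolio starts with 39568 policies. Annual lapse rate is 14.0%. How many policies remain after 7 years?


remaining = initial * (1 - lapse)^years
= 39568 * (1 - 0.14)^7
= 39568 * 0.347928
= 13766.8081


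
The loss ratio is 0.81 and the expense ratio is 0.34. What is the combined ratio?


Combined ratio = loss ratio + expense ratio
= 0.81 + 0.34
= 1.15


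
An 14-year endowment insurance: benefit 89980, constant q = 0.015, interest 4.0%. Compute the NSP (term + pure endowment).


Term component = 13071.2777
Pure endowment = 14_p_x * v^14 * benefit = 0.809296 * 0.577475 * 89980 = 42051.9816
NSP = 55123.2593


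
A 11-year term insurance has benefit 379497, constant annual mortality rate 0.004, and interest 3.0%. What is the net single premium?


NSP = benefit * sum_{k=0}^{n-1} k_p_x * q * v^(k+1)
With constant q=0.004, v=0.970874
Sum = 0.036322
NSP = 379497 * 0.036322
= 13784.0944


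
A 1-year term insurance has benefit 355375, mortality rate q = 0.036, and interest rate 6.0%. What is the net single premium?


NSP = benefit * q * v
v = 1/(1+i) = 0.943396
NSP = 355375 * 0.036 * 0.943396
= 12069.3396


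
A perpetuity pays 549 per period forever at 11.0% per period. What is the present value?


PV = PMT / i
= 549 / 0.11
= 4990.9091


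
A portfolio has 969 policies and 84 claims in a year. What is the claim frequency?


frequency = claims / policies
= 84 / 969
= 0.0867


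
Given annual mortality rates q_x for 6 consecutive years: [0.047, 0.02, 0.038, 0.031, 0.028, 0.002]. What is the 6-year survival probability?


p_k = 1 - q_k for each year
Survival = product of (1 - q_k)
= 0.953 * 0.98 * 0.962 * 0.969 * 0.972 * 0.998
= 0.8445


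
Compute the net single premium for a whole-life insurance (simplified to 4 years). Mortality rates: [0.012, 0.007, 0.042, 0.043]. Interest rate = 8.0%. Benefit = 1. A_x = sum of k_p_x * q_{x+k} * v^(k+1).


v = 0.925926
Year 0: k_p_x=1.0, q=0.012, term=0.011111
Year 1: k_p_x=0.988, q=0.007, term=0.005929
Year 2: k_p_x=0.981084, q=0.042, term=0.03271
Year 3: k_p_x=0.939878, q=0.043, term=0.029706
A_x = 0.0795


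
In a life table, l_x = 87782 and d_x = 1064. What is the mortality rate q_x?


q_x = d_x / l_x
= 1064 / 87782
= 0.0121


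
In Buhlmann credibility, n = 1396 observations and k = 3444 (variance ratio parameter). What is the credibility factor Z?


Z = n / (n + k)
= 1396 / (1396 + 3444)
= 1396 / 4840
= 0.2884


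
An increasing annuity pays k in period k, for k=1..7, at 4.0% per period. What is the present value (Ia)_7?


(Ia)_n = sum_{k=1}^{n} k * v^k, v = 1/(1+i)
v = 0.961538
Sum computed term by term:
(Ia)_7 = 23.0678


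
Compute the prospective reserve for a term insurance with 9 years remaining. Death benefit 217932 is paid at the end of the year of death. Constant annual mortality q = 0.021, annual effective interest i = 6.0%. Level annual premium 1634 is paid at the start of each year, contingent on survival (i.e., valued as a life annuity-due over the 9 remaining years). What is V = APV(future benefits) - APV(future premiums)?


v = 1/(1+i) = 0.943396
APV(future benefits) per unit = sum_{k=0}^{8} k_p_x * q * v^(k+1) = 0.132487
APV(future benefits) = 217932 * 0.132487 = 28873.0624
Life annuity-due factor ä_{x:9} = sum_{k=0}^{8} k_p_x * v^k = 6.687417
APV(future premiums) = 1634 * 6.687417 = 10927.2397
V = 28873.0624 - 10927.2397
= 17945.8228


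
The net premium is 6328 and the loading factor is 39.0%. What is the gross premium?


Gross = net * (1 + loading)
= 6328 * (1 + 0.39)
= 6328 * 1.39
= 8795.92


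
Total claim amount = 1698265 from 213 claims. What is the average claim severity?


severity = total / number
= 1698265 / 213
= 7973.0751


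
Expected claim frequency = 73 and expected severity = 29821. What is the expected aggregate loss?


E[S] = E[N] * E[X]
= 73 * 29821
= 2.1769e+06


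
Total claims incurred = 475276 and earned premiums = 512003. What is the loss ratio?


Loss ratio = claims / premiums
= 475276 / 512003
= 0.9283


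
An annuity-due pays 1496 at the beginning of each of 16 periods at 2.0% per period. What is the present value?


PV_due = PMT * (1-(1+i)^(-n))/i * (1+i)
PV_immediate = 20312.2531
PV_due = 20312.2531 * 1.02
= 20718.4982


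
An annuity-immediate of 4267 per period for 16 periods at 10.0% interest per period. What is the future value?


FV = PMT * ((1+i)^n - 1) / i
= 4267 * ((1.1)^16 - 1) / 0.1
= 4267 * (4.594973 - 1) / 0.1
= 153397.4973


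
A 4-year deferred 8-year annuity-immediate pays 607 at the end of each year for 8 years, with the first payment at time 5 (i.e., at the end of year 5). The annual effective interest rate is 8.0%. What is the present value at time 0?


PV at time 4 of the 8-year annuity-immediate:
a_n = 607 * (1-(1+0.08)^(-8))/0.08 = 3488.2098
Discount back 4 years to time 0:
PV = 3488.2098 * (1+0.08)^(-4)
= 3488.2098 * 0.73503
= 2563.9384


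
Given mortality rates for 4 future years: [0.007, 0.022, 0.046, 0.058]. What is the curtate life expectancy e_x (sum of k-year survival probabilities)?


e_x = sum_{k=1}^{n} k_p_x
k_p_x values:
  1_p_x = 0.993
  2_p_x = 0.971154
  3_p_x = 0.926481
  4_p_x = 0.872745
e_x = 3.7634


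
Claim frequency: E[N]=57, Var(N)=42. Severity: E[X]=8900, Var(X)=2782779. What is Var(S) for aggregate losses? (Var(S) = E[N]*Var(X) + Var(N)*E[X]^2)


Var(S) = E[N]*Var(X) + Var(N)*E[X]^2
= 57*2782779 + 42*8900^2
= 158618403 + 3326820000
= 3.4854e+09


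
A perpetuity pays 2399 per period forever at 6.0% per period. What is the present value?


PV = PMT / i
= 2399 / 0.06
= 39983.3333


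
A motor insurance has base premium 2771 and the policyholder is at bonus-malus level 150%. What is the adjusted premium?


adjusted = base * BM_level / 100
= 2771 * 150 / 100
= 2771 * 1.5
= 4156.5


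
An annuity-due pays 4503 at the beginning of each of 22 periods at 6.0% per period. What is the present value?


PV_due = PMT * (1-(1+i)^(-n))/i * (1+i)
PV_immediate = 54223.2425
PV_due = 54223.2425 * 1.06
= 57476.637


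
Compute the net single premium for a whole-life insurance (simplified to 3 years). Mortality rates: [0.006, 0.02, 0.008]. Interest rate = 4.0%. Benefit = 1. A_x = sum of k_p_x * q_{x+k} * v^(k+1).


v = 0.961538
Year 0: k_p_x=1.0, q=0.006, term=0.005769
Year 1: k_p_x=0.994, q=0.02, term=0.01838
Year 2: k_p_x=0.97412, q=0.008, term=0.006928
A_x = 0.0311


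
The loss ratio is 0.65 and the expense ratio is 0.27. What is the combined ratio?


Combined ratio = loss ratio + expense ratio
= 0.65 + 0.27
= 0.92


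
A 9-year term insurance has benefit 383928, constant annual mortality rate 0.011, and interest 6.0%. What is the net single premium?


NSP = benefit * sum_{k=0}^{n-1} k_p_x * q * v^(k+1)
With constant q=0.011, v=0.943396
Sum = 0.071916
NSP = 383928 * 0.071916
= 27610.6363


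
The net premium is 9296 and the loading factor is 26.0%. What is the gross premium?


Gross = net * (1 + loading)
= 9296 * (1 + 0.26)
= 9296 * 1.26
= 11712.96


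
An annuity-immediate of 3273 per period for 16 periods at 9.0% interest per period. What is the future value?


FV = PMT * ((1+i)^n - 1) / i
= 3273 * ((1.09)^16 - 1) / 0.09
= 3273 * (3.970306 - 1) / 0.09
= 108020.1239


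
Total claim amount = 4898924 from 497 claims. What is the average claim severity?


severity = total / number
= 4898924 / 497
= 9856.9899


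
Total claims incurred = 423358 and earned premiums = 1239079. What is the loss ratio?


Loss ratio = claims / premiums
= 423358 / 1239079
= 0.3417


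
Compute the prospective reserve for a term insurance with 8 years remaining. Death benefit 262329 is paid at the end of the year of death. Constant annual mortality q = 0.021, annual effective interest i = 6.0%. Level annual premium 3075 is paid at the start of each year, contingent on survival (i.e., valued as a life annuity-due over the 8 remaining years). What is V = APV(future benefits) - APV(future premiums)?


v = 1/(1+i) = 0.943396
APV(future benefits) per unit = sum_{k=0}^{7} k_p_x * q * v^(k+1) = 0.121998
APV(future benefits) = 262329 * 0.121998 = 32003.538
Life annuity-due factor ä_{x:8} = sum_{k=0}^{7} k_p_x * v^k = 6.15798
APV(future premiums) = 3075 * 6.15798 = 18935.7878
V = 32003.538 - 18935.7878
= 13067.7501


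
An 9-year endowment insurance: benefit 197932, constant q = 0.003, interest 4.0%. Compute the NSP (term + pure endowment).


Term component = 4365.8789
Pure endowment = 9_p_x * v^9 * benefit = 0.973322 * 0.702587 * 197932 = 135354.4019
NSP = 139720.2808


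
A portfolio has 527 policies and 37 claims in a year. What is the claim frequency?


frequency = claims / policies
= 37 / 527
= 0.0702


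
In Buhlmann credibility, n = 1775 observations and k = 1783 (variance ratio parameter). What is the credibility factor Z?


Z = n / (n + k)
= 1775 / (1775 + 1783)
= 1775 / 3558
= 0.4989


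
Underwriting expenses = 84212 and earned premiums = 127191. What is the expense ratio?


Expense ratio = expenses / premiums
= 84212 / 127191
= 0.6621


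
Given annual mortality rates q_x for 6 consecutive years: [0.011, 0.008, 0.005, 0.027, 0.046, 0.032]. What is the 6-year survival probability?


p_k = 1 - q_k for each year
Survival = product of (1 - q_k)
= 0.989 * 0.992 * 0.995 * 0.973 * 0.954 * 0.968
= 0.8771


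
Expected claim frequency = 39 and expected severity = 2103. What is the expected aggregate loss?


E[S] = E[N] * E[X]
= 39 * 2103
= 82017


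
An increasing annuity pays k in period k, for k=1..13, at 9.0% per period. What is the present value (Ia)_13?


(Ia)_n = sum_{k=1}^{n} k * v^k, v = 1/(1+i)
v = 0.917431
Sum computed term by term:
(Ia)_13 = 43.56


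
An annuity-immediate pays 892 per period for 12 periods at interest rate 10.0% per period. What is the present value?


PV = PMT * (1 - (1+i)^(-n)) / i
= 892 * (1 - (1+0.1)^(-12)) / 0.1
= 892 * (1 - 0.318631) / 0.1
= 892 * 6.813692
= 6077.8131


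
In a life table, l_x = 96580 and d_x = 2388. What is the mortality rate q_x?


q_x = d_x / l_x
= 2388 / 96580
= 0.0247


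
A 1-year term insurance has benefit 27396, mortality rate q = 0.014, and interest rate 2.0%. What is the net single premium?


NSP = benefit * q * v
v = 1/(1+i) = 0.980392
NSP = 27396 * 0.014 * 0.980392
= 376.0235


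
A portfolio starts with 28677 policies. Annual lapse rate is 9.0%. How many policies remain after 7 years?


remaining = initial * (1 - lapse)^years
= 28677 * (1 - 0.09)^7
= 28677 * 0.516761
= 14819.1558


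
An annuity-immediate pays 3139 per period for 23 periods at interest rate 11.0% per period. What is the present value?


PV = PMT * (1 - (1+i)^(-n)) / i
= 3139 * (1 - (1+0.11)^(-23)) / 0.11
= 3139 * (1 - 0.090693) / 0.11
= 3139 * 8.266432
= 25948.3288


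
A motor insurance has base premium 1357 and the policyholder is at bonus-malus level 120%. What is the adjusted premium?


adjusted = base * BM_level / 100
= 1357 * 120 / 100
= 1357 * 1.2
= 1628.4


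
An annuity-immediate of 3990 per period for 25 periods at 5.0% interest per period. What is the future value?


FV = PMT * ((1+i)^n - 1) / i
= 3990 * ((1.05)^25 - 1) / 0.05
= 3990 * (3.386355 - 1) / 0.05
= 190431.1243


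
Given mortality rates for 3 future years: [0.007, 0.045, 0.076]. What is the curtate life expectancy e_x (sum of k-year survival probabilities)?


e_x = sum_{k=1}^{n} k_p_x
k_p_x values:
  1_p_x = 0.993
  2_p_x = 0.948315
  3_p_x = 0.876243
e_x = 2.8176


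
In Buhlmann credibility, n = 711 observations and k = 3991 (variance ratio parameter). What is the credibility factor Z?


Z = n / (n + k)
= 711 / (711 + 3991)
= 711 / 4702
= 0.1512


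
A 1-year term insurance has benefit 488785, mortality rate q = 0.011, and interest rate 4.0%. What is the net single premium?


NSP = benefit * q * v
v = 1/(1+i) = 0.961538
NSP = 488785 * 0.011 * 0.961538
= 5169.8413


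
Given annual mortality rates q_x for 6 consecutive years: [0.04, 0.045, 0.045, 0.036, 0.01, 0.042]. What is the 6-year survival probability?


p_k = 1 - q_k for each year
Survival = product of (1 - q_k)
= 0.96 * 0.955 * 0.955 * 0.964 * 0.99 * 0.958
= 0.8005


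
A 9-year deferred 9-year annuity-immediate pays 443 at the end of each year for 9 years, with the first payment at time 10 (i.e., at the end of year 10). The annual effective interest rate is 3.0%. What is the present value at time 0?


PV at time 9 of the 9-year annuity-immediate:
a_n = 443 * (1-(1+0.03)^(-9))/0.03 = 3449.2463
Discount back 9 years to time 0:
PV = 3449.2463 * (1+0.03)^(-9)
= 3449.2463 * 0.766417
= 2643.56


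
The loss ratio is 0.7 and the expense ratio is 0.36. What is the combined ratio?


Combined ratio = loss ratio + expense ratio
= 0.7 + 0.36
= 1.06


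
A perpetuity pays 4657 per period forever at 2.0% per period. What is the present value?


PV = PMT / i
= 4657 / 0.02
= 232850.0


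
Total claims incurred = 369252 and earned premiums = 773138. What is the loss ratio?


Loss ratio = claims / premiums
= 369252 / 773138
= 0.4776


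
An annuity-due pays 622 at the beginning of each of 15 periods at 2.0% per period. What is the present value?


PV_due = PMT * (1-(1+i)^(-n))/i * (1+i)
PV_immediate = 7992.2419
PV_due = 7992.2419 * 1.02
= 8152.0867


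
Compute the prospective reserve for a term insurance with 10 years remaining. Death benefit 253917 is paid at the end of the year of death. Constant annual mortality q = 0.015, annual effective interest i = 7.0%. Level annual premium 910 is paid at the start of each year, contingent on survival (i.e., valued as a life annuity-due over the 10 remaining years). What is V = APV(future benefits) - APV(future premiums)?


v = 1/(1+i) = 0.934579
APV(future benefits) per unit = sum_{k=0}^{9} k_p_x * q * v^(k+1) = 0.099345
APV(future benefits) = 253917 * 0.099345 = 25225.4578
Life annuity-due factor ä_{x:10} = sum_{k=0}^{9} k_p_x * v^k = 7.086631
APV(future premiums) = 910 * 7.086631 = 6448.8339
V = 25225.4578 - 6448.8339
= 18776.6239


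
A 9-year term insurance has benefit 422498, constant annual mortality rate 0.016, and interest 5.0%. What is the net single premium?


NSP = benefit * sum_{k=0}^{n-1} k_p_x * q * v^(k+1)
With constant q=0.016, v=0.952381
Sum = 0.10727
NSP = 422498 * 0.10727
= 45321.5499


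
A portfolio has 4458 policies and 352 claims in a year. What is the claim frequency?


frequency = claims / policies
= 352 / 4458
= 0.079


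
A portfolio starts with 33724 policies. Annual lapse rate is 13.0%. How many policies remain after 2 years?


remaining = initial * (1 - lapse)^years
= 33724 * (1 - 0.13)^2
= 33724 * 0.7569
= 25525.6956


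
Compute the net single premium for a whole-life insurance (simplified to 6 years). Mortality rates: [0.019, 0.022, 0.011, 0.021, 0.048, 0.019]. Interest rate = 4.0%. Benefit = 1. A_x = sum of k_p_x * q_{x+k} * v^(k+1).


v = 0.961538
Year 0: k_p_x=1.0, q=0.019, term=0.018269
Year 1: k_p_x=0.981, q=0.022, term=0.019954
Year 2: k_p_x=0.959418, q=0.011, term=0.009382
Year 3: k_p_x=0.948864, q=0.021, term=0.017033
Year 4: k_p_x=0.928938, q=0.048, term=0.036649
Year 5: k_p_x=0.884349, q=0.019, term=0.013279
A_x = 0.1146


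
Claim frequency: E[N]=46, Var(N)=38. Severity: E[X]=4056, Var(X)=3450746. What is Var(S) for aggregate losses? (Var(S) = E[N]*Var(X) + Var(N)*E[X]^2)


Var(S) = E[N]*Var(X) + Var(N)*E[X]^2
= 46*3450746 + 38*4056^2
= 158734316 + 625143168
= 7.8388e+08


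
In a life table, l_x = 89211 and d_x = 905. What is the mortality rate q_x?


q_x = d_x / l_x
= 905 / 89211
= 0.0101


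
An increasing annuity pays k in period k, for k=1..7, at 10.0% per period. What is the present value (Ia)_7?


(Ia)_n = sum_{k=1}^{n} k * v^k, v = 1/(1+i)
v = 0.909091
Sum computed term by term:
(Ia)_7 = 17.6315


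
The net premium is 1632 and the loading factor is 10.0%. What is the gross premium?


Gross = net * (1 + loading)
= 1632 * (1 + 0.1)
= 1632 * 1.1
= 1795.2


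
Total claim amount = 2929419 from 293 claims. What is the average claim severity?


severity = total / number
= 2929419 / 293
= 9998.0171


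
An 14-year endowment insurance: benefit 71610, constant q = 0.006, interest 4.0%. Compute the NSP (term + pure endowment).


Term component = 4382.3982
Pure endowment = 14_p_x * v^14 * benefit = 0.919199 * 0.577475 * 71610 = 38011.6135
NSP = 42394.0118


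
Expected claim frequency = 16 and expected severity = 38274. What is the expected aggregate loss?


E[S] = E[N] * E[X]
= 16 * 38274
= 612384


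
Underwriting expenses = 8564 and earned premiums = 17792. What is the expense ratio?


Expense ratio = expenses / premiums
= 8564 / 17792
= 0.4813


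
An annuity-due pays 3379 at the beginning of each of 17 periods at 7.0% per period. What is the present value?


PV_due = PMT * (1-(1+i)^(-n))/i * (1+i)
PV_immediate = 32989.9305
PV_due = 32989.9305 * 1.07
= 35299.2256


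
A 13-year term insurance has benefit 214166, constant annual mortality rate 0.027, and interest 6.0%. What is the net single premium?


NSP = benefit * sum_{k=0}^{n-1} k_p_x * q * v^(k+1)
With constant q=0.027, v=0.943396
Sum = 0.208407
NSP = 214166 * 0.208407
= 44633.703


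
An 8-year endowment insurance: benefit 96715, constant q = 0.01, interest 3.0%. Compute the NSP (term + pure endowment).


Term component = 6566.388
Pure endowment = 8_p_x * v^8 * benefit = 0.922745 * 0.789409 * 96715 = 70449.4481
NSP = 77015.8361


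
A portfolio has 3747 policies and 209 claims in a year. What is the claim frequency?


frequency = claims / policies
= 209 / 3747
= 0.0558


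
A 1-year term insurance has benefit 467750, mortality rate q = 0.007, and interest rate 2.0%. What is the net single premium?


NSP = benefit * q * v
v = 1/(1+i) = 0.980392
NSP = 467750 * 0.007 * 0.980392
= 3210.049


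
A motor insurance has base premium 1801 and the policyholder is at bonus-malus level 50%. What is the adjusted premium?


adjusted = base * BM_level / 100
= 1801 * 50 / 100
= 1801 * 0.5
= 900.5


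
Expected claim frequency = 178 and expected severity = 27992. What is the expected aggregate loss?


E[S] = E[N] * E[X]
= 178 * 27992
= 4.9826e+06


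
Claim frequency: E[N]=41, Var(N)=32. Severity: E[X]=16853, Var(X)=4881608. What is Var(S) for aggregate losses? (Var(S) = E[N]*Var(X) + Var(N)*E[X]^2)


Var(S) = E[N]*Var(X) + Var(N)*E[X]^2
= 41*4881608 + 32*16853^2
= 200145928 + 9088755488
= 9.2889e+09


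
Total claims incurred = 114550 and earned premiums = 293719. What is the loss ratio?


Loss ratio = claims / premiums
= 114550 / 293719
= 0.39


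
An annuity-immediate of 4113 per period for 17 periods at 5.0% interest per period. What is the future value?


FV = PMT * ((1+i)^n - 1) / i
= 4113 * ((1.05)^17 - 1) / 0.05
= 4113 * (2.292018 - 1) / 0.05
= 106281.4268


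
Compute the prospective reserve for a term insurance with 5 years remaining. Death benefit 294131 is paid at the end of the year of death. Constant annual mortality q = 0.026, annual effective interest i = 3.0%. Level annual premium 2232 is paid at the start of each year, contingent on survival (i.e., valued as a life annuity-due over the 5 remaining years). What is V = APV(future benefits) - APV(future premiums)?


v = 1/(1+i) = 0.970874
APV(future benefits) per unit = sum_{k=0}^{4} k_p_x * q * v^(k+1) = 0.113216
APV(future benefits) = 294131 * 0.113216 = 33300.1888
Life annuity-due factor ä_{x:5} = sum_{k=0}^{4} k_p_x * v^k = 4.485076
APV(future premiums) = 2232 * 4.485076 = 10010.6889
V = 33300.1888 - 10010.6889
= 23289.5


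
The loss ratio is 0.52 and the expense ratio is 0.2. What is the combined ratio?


Combined ratio = loss ratio + expense ratio
= 0.52 + 0.2
= 0.72


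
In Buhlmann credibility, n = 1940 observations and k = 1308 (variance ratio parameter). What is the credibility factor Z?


Z = n / (n + k)
= 1940 / (1940 + 1308)
= 1940 / 3248
= 0.5973


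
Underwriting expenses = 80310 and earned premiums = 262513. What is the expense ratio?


Expense ratio = expenses / premiums
= 80310 / 262513
= 0.3059


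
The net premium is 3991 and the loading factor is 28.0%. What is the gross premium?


Gross = net * (1 + loading)
= 3991 * (1 + 0.28)
= 3991 * 1.28
= 5108.48


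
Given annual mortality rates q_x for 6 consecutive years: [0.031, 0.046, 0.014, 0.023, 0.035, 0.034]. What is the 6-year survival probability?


p_k = 1 - q_k for each year
Survival = product of (1 - q_k)
= 0.969 * 0.954 * 0.986 * 0.977 * 0.965 * 0.966
= 0.8301


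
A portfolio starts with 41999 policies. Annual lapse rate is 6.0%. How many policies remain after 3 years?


remaining = initial * (1 - lapse)^years
= 41999 * (1 - 0.06)^3
= 41999 * 0.830584
= 34883.6974


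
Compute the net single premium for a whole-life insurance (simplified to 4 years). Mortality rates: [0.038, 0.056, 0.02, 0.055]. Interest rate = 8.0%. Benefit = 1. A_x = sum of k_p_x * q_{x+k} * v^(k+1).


v = 0.925926
Year 0: k_p_x=1.0, q=0.038, term=0.035185
Year 1: k_p_x=0.962, q=0.056, term=0.046187
Year 2: k_p_x=0.908128, q=0.02, term=0.014418
Year 3: k_p_x=0.889965, q=0.055, term=0.035978
A_x = 0.1318


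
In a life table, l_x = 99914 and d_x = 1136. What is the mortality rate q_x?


q_x = d_x / l_x
= 1136 / 99914
= 0.0114


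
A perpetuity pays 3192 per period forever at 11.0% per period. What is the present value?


PV = PMT / i
= 3192 / 0.11
= 29018.1818


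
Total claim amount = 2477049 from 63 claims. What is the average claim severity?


severity = total / number
= 2477049 / 63
= 39318.2381


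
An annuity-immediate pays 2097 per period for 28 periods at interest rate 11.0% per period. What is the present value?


PV = PMT * (1 - (1+i)^(-n)) / i
= 2097 * (1 - (1+0.11)^(-28)) / 0.11
= 2097 * (1 - 0.053822) / 0.11
= 2097 * 8.601622
= 18037.601


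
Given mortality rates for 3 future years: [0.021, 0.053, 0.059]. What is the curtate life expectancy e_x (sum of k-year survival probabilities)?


e_x = sum_{k=1}^{n} k_p_x
k_p_x values:
  1_p_x = 0.979
  2_p_x = 0.927113
  3_p_x = 0.872413
e_x = 2.7785


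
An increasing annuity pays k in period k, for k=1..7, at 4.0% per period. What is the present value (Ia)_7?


(Ia)_n = sum_{k=1}^{n} k * v^k, v = 1/(1+i)
v = 0.961538
Sum computed term by term:
(Ia)_7 = 23.0678


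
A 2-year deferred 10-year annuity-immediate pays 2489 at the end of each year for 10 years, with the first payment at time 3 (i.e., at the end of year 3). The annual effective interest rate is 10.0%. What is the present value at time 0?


PV at time 2 of the 10-year annuity-immediate:
a_n = 2489 * (1-(1+0.1)^(-10))/0.1 = 15293.8275
Discount back 2 years to time 0:
PV = 15293.8275 * (1+0.1)^(-2)
= 15293.8275 * 0.826446
= 12639.5269


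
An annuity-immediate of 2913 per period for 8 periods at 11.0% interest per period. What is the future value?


FV = PMT * ((1+i)^n - 1) / i
= 2913 * ((1.11)^8 - 1) / 0.11
= 2913 * (2.304538 - 1) / 0.11
= 34546.532


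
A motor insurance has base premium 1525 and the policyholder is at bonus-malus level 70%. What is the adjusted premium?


adjusted = base * BM_level / 100
= 1525 * 70 / 100
= 1525 * 0.7
= 1067.5


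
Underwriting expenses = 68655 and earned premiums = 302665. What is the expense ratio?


Expense ratio = expenses / premiums
= 68655 / 302665
= 0.2268


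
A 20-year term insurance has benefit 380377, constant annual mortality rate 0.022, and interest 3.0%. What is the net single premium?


NSP = benefit * sum_{k=0}^{n-1} k_p_x * q * v^(k+1)
With constant q=0.022, v=0.970874
Sum = 0.272952
NSP = 380377 * 0.272952
= 103824.7759


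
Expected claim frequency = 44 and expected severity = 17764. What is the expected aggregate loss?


E[S] = E[N] * E[X]
= 44 * 17764
= 781616


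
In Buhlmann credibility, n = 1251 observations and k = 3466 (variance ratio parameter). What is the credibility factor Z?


Z = n / (n + k)
= 1251 / (1251 + 3466)
= 1251 / 4717
= 0.2652


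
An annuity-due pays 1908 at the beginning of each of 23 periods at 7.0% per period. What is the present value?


PV_due = PMT * (1-(1+i)^(-n))/i * (1+i)
PV_immediate = 21507.3335
PV_due = 21507.3335 * 1.07
= 23012.8469


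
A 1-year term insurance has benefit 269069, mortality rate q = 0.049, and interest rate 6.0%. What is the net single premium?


NSP = benefit * q * v
v = 1/(1+i) = 0.943396
NSP = 269069 * 0.049 * 0.943396
= 12438.0953


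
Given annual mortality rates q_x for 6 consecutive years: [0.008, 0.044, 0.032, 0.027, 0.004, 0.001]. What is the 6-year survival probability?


p_k = 1 - q_k for each year
Survival = product of (1 - q_k)
= 0.992 * 0.956 * 0.968 * 0.973 * 0.996 * 0.999
= 0.8888


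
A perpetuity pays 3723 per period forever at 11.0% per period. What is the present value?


PV = PMT / i
= 3723 / 0.11
= 33845.4545


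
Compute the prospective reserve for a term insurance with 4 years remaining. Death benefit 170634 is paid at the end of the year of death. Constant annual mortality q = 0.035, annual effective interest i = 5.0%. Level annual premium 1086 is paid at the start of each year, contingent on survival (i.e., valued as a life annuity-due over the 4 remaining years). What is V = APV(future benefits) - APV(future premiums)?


v = 1/(1+i) = 0.952381
APV(future benefits) per unit = sum_{k=0}^{3} k_p_x * q * v^(k+1) = 0.117999
APV(future benefits) = 170634 * 0.117999 = 20134.632
Life annuity-due factor ä_{x:4} = sum_{k=0}^{3} k_p_x * v^k = 3.539968
APV(future premiums) = 1086 * 3.539968 = 3844.4056
V = 20134.632 - 3844.4056
= 16290.2264


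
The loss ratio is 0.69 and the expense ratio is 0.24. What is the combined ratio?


Combined ratio = loss ratio + expense ratio
= 0.69 + 0.24
= 0.93


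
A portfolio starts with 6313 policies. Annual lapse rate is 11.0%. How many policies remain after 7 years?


remaining = initial * (1 - lapse)^years
= 6313 * (1 - 0.11)^7
= 6313 * 0.442313
= 2792.3242
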